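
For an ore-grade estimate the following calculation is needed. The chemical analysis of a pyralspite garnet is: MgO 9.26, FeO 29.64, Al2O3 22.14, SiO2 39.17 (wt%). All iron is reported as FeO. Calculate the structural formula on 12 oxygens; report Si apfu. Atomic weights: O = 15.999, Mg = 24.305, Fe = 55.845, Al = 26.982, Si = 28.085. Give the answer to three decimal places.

9.26 wt% MgO ÷ 40.304 g/mol = 0.22975 mol, giving 0.22975 Mg and 0.22975 O.
29.64 wt% FeO ÷ 71.844 g/mol = 0.41256 mol, giving 0.41256 Fe and 0.41256 O.
22.14 wt% Al2O3 ÷ 101.961 g/mol = 0.21714 mol, giving 0.43428 Al and 0.65142 O.
39.17 wt% SiO2 ÷ 60.083 g/mol = 0.65193 mol, giving 0.65193 Si and 1.30386 O.
Oxygen sums to 2.59759; scaling by 12/2.59759 = 4.61967 puts the formula on 12 O.
Si: 0.65193 × 4.61967 = 3.012 atoms per formula unit.

3.012 Si apfu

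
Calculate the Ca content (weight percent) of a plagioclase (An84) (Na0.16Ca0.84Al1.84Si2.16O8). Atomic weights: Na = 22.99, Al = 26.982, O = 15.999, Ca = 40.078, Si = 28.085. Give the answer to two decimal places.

12.21 weight percent

M(Na0.16Ca0.84Al1.84Si2.16O8) = 275.646 g/mol.
Ca contributes 0.84 × 40.078 = 33.666 g per mole.
33.666/275.646 = 0.1221 → 12.21%.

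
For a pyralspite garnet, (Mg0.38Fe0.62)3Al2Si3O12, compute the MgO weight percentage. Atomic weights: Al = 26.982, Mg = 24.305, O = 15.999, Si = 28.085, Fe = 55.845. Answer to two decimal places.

9.95 wt%

Formula mass = 461.786 g/mol.
1.14 Mg → 1.1400 mol MgO per formula unit; M(MgO) = 40.304, so MgO mass = 45.947 g.
45.947/461.786 × 100 = 9.95 wt%.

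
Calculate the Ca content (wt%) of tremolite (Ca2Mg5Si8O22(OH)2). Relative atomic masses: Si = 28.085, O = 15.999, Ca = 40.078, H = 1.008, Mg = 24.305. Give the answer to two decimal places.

M(Ca2Mg5Si8O22(OH)2) = 812.353 g/mol.
Ca contributes 2 × 40.078 = 80.156 g per mole.
80.156/812.353 = 0.0987 → 9.87%.

9.87 wt%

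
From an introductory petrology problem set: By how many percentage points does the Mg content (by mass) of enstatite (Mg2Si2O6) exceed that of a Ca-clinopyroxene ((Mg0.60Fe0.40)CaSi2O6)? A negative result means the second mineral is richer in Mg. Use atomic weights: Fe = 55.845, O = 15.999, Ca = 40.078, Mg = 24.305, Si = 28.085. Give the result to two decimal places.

17.85 percentage points

M(Mg2Si2O6) = 200.774 g/mol, so wt% Mg = 48.610/200.774 × 100 = 24.21%.
M((Mg0.60Fe0.40)CaSi2O6) = 229.163 g/mol, so wt% Mg = 14.583/229.163 × 100 = 6.36%.
24.21 − 6.36 = 17.85 pp.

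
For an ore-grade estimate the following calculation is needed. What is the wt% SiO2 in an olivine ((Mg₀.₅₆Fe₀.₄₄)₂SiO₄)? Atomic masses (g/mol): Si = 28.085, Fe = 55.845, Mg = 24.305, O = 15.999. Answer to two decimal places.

35.67 wt%

Molar mass of (Mg₀.₅₆Fe₀.₄₄)₂SiO₄ = 1.12*24.305 + 0.88*55.845 + 1*28.085 + 4*15.999 = 168.446 g/mol.
Each formula unit contains 1 Si, equivalent to 1/1 = 1.0000 mol SiO2.
M(SiO2) = 1×28.085 + 2×15.999 = 60.083 g/mol.
Mass of SiO2 per formula unit = 1.0000 × 60.083 = 60.083 g.
SiO2 wt% = 60.083 / 168.446 × 100 = 35.67%.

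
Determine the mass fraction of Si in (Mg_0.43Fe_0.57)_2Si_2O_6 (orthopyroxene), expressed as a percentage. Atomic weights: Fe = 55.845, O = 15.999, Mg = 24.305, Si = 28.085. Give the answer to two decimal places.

23.73 mass %

Molar mass of (Mg_0.43Fe_0.57)_2Si_2O_6: 0.86×24.305 + 1.14×55.845 + 2×28.085 + 6×15.999 = 236.730 g/mol.
Mass of Si per formula unit: 2 × 28.085 = 56.170 g.
Weight fraction Si = 56.170 / 236.730 = 0.2373.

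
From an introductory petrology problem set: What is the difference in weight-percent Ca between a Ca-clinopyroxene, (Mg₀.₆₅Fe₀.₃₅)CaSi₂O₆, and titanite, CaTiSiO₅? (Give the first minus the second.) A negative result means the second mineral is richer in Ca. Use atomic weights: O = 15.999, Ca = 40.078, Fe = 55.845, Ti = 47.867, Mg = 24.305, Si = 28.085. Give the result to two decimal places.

M((Mg₀.₆₅Fe₀.₃₅)CaSi₂O₆) = 227.586 g/mol, so wt% Ca = 40.078/227.586 × 100 = 17.61%.
M(CaTiSiO₅) = 196.025 g/mol, so wt% Ca = 40.078/196.025 × 100 = 20.45%.
17.61 − 20.45 = -2.84 pp.

-2.84 percentage points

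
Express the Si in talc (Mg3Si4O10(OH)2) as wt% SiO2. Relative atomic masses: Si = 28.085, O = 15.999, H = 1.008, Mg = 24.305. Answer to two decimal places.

63.37 wt%

Formula mass = 379.259 g/mol.
4 Si → 4.0000 mol SiO2 per formula unit; M(SiO2) = 60.083, so SiO2 mass = 240.332 g.
240.332/379.259 × 100 = 63.37 wt%.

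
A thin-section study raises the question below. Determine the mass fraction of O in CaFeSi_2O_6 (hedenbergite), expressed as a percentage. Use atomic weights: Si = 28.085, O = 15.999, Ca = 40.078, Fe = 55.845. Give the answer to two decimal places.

M(CaFeSi_2O_6) = 248.087 g/mol.
O contributes 6 × 15.999 = 95.994 g per mole.
95.994/248.087 = 0.3869 → 38.69%.

38.69 weight percent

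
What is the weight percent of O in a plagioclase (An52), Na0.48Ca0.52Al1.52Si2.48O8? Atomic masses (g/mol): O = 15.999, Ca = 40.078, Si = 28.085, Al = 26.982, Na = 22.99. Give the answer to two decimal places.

47.31 weight percent

Formula mass = 0.48*22.99 + 0.52*40.078 + 1.52*26.982 + 2.48*28.085 + 8*15.999 = 270.531 g/mol, of which 127.992 g is O.
So O makes up 127.992/270.531 = 0.4731 of the mass, i.e. 47.31%.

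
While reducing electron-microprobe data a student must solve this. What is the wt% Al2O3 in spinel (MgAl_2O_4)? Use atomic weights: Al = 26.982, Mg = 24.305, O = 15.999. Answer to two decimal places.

71.67 wt%

Molar mass of MgAl_2O_4 = 1·24.305 + 2·26.982 + 4·15.999 = 142.265 g/mol.
Each formula unit contains 2 Al, equivalent to 2/2 = 1.0000 mol Al2O3.
M(Al2O3) = 2×26.982 + 3×15.999 = 101.961 g/mol.
Mass of Al2O3 per formula unit = 1.0000 × 101.961 = 101.961 g.
Al2O3 wt% = 101.961 / 142.265 × 100 = 71.67%.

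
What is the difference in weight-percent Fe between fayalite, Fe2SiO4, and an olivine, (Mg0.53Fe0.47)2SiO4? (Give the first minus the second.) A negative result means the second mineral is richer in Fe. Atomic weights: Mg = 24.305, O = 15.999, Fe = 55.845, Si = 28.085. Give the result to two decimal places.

23.99 percentage points

Fe in Fe2SiO4: molar mass 203.771 g/mol; 2×55.845 = 111.690 g → 54.81 wt%.
Fe in (Mg0.53Fe0.47)2SiO4: molar mass 170.339 g/mol; 0.94×55.845 = 52.494 g → 30.82 wt%.
Difference = 54.81 − 30.82 = 23.99 percentage points.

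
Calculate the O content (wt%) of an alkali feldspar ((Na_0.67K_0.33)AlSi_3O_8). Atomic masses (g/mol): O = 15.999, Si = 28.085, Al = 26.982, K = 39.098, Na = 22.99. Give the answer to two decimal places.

M((Na_0.67K_0.33)AlSi_3O_8) = 267.535 g/mol.
O contributes 8 × 15.999 = 127.992 g per mole.
127.992/267.535 = 0.4784 → 47.84%.

47.84 wt%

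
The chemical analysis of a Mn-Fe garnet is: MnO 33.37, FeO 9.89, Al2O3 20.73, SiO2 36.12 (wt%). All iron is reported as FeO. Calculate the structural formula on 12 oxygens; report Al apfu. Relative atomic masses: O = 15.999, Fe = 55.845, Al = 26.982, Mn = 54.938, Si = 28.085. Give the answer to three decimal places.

2.016 Al apfu

MnO: 33.37/70.937 = 0.47042 mol → 0.47042 mol Mn, 0.47042 mol O.
FeO: 9.89/71.844 = 0.13766 mol → 0.13766 mol Fe, 0.13766 mol O.
Al2O3: 20.73/101.961 = 0.20331 mol → 0.40662 mol Al, 0.60993 mol O.
SiO2: 36.12/60.083 = 0.60117 mol → 0.60117 mol Si, 1.20234 mol O.
Total oxygen = 2.42035 mol. Normalization factor = 12/2.42035 = 4.95796.
Al per 12 O = 0.40662 × 4.95796 = 2.016.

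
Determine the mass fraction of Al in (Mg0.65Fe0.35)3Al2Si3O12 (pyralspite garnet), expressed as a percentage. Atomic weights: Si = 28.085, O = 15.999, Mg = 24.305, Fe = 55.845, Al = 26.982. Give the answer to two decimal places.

12.37 weight percent

Formula mass = 1.95*24.305 + 1.05*55.845 + 2*26.982 + 3*28.085 + 12*15.999 = 436.239 g/mol, of which 53.964 g is Al.
So Al makes up 53.964/436.239 = 0.1237 of the mass, i.e. 12.37%.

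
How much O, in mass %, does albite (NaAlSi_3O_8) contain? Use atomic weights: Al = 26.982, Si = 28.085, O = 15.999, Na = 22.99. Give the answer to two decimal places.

48.81 mass %

M(NaAlSi_3O_8) = 262.219 g/mol.
O contributes 8 × 15.999 = 127.992 g per mole.
127.992/262.219 = 0.4881 → 48.81%.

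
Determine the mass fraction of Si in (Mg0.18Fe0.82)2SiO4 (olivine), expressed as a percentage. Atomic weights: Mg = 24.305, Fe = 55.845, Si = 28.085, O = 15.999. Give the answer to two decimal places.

14.60 mass %

Molar mass of (Mg0.18Fe0.82)2SiO4: 0.36*24.305 + 1.64*55.845 + 1*28.085 + 4*15.999 = 192.417 g/mol.
Mass of Si per formula unit: 1 × 28.085 = 28.085 g.
Weight fraction Si = 28.085 / 192.417 = 0.1460.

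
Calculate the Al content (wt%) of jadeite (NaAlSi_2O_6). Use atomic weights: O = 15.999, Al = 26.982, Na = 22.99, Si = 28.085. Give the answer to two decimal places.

13.35 wt%

Formula mass = 1·22.99 + 1·26.982 + 2·28.085 + 6·15.999 = 202.136 g/mol, of which 26.982 g is Al.
So Al makes up 26.982/202.136 = 0.1335 of the mass, i.e. 13.35%.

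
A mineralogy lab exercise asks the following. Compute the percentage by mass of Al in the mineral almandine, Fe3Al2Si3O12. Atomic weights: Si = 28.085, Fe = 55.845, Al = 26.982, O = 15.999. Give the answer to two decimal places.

10.84 wt%

Molar mass of Fe3Al2Si3O12: 3×55.845 + 2×26.982 + 3×28.085 + 12×15.999 = 497.742 g/mol.
Mass of Al per formula unit: 2 × 26.982 = 53.964 g.
Weight fraction Al = 53.964 / 497.742 = 0.1084.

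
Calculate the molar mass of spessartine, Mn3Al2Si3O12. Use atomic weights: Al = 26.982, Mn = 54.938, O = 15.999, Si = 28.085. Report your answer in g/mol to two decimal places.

495.02 g/mol

The formula mass is the sum 3×54.938 + 2×26.982 + 3×28.085 + 12×15.999.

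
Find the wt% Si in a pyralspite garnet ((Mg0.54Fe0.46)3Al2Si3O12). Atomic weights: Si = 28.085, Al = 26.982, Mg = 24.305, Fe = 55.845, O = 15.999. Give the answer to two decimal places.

Molar mass of (Mg0.54Fe0.46)3Al2Si3O12: 1.62·24.305 + 1.38·55.845 + 2·26.982 + 3·28.085 + 12·15.999 = 446.647 g/mol.
Mass of Si per formula unit: 3 × 28.085 = 84.255 g.
Weight fraction Si = 84.255 / 446.647 = 0.1886.

18.86 mass %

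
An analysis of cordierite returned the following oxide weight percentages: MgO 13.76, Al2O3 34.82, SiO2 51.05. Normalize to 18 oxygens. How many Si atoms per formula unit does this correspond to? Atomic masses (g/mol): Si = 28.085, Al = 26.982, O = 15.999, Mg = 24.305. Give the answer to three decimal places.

MgO (M=40.304): mol = 0.34141; Mg = 0.34141, O = 0.34141.
Al2O3 (M=101.961): mol = 0.34150; Al = 0.68300, O = 1.02450.
SiO2 (M=60.083): mol = 0.84966; Si = 0.84966, O = 1.69932.
ΣO = 3.06523; factor = 18/ΣO = 5.87232.
Si apfu = 0.84966 × 5.87232 = 4.989.

4.989 Si apfu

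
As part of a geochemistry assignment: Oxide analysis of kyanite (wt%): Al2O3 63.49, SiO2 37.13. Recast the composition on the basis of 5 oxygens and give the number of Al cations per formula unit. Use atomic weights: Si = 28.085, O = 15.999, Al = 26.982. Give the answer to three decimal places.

Al2O3 (M=101.961): mol = 0.62269; Al = 1.24538, O = 1.86807.
SiO2 (M=60.083): mol = 0.61798; Si = 0.61798, O = 1.23596.
ΣO = 3.10403; factor = 5/ΣO = 1.61081.
Al apfu = 1.24538 × 1.61081 = 2.006.

2.006 Al apfu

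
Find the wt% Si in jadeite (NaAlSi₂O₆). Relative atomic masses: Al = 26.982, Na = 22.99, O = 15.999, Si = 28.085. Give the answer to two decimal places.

27.79 mass %

Formula mass = 1×22.99 + 1×26.982 + 2×28.085 + 6×15.999 = 202.136 g/mol, of which 56.170 g is Si.
So Si makes up 56.170/202.136 = 0.2779 of the mass, i.e. 27.79%.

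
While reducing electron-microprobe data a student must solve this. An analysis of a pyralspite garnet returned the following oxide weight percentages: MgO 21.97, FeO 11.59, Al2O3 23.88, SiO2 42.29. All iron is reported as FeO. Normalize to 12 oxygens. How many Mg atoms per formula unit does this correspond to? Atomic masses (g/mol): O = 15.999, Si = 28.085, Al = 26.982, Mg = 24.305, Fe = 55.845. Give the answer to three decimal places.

2.322 Mg apfu

21.97 wt% MgO ÷ 40.304 g/mol = 0.54511 mol, giving 0.54511 Mg and 0.54511 O.
11.59 wt% FeO ÷ 71.844 g/mol = 0.16132 mol, giving 0.16132 Fe and 0.16132 O.
23.88 wt% Al2O3 ÷ 101.961 g/mol = 0.23421 mol, giving 0.46842 Al and 0.70263 O.
42.29 wt% SiO2 ÷ 60.083 g/mol = 0.70386 mol, giving 0.70386 Si and 1.40772 O.
Oxygen sums to 2.81678; scaling by 12/2.81678 = 4.26018 puts the formula on 12 O.
Mg: 0.54511 × 4.26018 = 2.322 atoms per formula unit.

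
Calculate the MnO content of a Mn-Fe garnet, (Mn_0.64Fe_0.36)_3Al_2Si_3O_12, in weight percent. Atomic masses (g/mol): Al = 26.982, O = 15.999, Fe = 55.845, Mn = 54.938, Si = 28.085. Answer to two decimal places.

M((Mn_0.64Fe_0.36)_3Al_2Si_3O_12) = 496.001 g/mol; M(MnO) = 70.937 g/mol.
Moles MnO per formula unit = 1.92 Mn ÷ 1 = 1.9200.
MnO fraction = (1.9200 × 70.937) / 496.001 = 136.199/496.001 = 0.2746.

27.46 wt%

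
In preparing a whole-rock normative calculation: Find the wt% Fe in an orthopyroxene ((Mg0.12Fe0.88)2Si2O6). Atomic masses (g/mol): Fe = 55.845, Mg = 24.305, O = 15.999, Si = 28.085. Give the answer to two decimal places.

Formula mass = 0.24*24.305 + 1.76*55.845 + 2*28.085 + 6*15.999 = 256.284 g/mol, of which 98.287 g is Fe.
So Fe makes up 98.287/256.284 = 0.3835 of the mass, i.e. 38.35%.

38.35 wt%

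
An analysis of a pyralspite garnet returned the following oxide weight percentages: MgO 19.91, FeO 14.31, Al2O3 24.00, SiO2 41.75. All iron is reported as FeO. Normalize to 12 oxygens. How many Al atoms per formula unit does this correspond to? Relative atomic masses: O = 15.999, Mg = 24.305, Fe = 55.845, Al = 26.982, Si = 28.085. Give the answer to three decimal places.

MgO: 19.91/40.304 = 0.49400 mol → 0.49400 mol Mg, 0.49400 mol O.
FeO: 14.31/71.844 = 0.19918 mol → 0.19918 mol Fe, 0.19918 mol O.
Al2O3: 24.00/101.961 = 0.23538 mol → 0.47076 mol Al, 0.70614 mol O.
SiO2: 41.75/60.083 = 0.69487 mol → 0.69487 mol Si, 1.38974 mol O.
Total oxygen = 2.78906 mol. Normalization factor = 12/2.78906 = 4.30252.
Al per 12 O = 0.47076 × 4.30252 = 2.025.

2.025 Al apfu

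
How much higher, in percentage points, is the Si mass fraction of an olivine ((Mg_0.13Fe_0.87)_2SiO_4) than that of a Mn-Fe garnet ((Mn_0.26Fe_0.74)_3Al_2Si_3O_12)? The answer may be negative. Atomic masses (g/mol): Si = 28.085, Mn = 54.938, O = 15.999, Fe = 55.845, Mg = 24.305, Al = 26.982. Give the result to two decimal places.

-2.59 percentage points

First mineral: 28.085 g Si in 195.571 g formula = 14.36 wt% Si.
Second mineral: 84.255 g Si in 497.035 g formula = 16.95 wt% Si.
14.36% − 16.95% gives a difference of -2.59 percentage points.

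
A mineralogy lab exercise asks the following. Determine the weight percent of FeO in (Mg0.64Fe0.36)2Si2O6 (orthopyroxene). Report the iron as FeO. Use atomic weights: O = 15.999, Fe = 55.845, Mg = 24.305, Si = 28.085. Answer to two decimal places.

23.15 wt%

M((Mg0.64Fe0.36)2Si2O6) = 223.483 g/mol; M(FeO) = 71.844 g/mol.
Moles FeO per formula unit = 0.72 Fe ÷ 1 = 0.7200.
FeO fraction = (0.7200 × 71.844) / 223.483 = 51.728/223.483 = 0.2315.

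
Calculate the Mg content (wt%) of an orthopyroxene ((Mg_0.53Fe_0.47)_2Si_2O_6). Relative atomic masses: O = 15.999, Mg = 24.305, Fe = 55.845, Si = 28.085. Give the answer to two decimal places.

Formula mass = 1.06·24.305 + 0.94·55.845 + 2·28.085 + 6·15.999 = 230.422 g/mol, of which 25.763 g is Mg.
So Mg makes up 25.763/230.422 = 0.1118 of the mass, i.e. 11.18%.

11.18 wt%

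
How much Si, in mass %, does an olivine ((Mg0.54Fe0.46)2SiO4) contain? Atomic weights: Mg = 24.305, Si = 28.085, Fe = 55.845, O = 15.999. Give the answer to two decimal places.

Formula mass = 1.08×24.305 + 0.92×55.845 + 1×28.085 + 4×15.999 = 169.708 g/mol, of which 28.085 g is Si.
So Si makes up 28.085/169.708 = 0.1655 of the mass, i.e. 16.55%.

16.55 mass %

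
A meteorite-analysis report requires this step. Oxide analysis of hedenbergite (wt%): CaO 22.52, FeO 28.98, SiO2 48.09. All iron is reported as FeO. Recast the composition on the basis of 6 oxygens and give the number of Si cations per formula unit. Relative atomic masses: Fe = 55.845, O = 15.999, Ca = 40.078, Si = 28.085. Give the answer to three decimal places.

1.996 Si apfu

CaO (M=56.077): mol = 0.40159; Ca = 0.40159, O = 0.40159.
FeO (M=71.844): mol = 0.40337; Fe = 0.40337, O = 0.40337.
SiO2 (M=60.083): mol = 0.80039; Si = 0.80039, O = 1.60078.
ΣO = 2.40574; factor = 6/ΣO = 2.49404.
Si apfu = 0.80039 × 2.49404 = 1.996.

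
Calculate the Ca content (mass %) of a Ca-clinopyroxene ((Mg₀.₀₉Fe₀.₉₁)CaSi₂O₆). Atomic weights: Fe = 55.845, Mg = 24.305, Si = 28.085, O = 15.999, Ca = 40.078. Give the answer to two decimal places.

16.34 mass %

Formula mass = 0.09*24.305 + 0.91*55.845 + 1*40.078 + 2*28.085 + 6*15.999 = 245.248 g/mol, of which 40.078 g is Ca.
So Ca makes up 40.078/245.248 = 0.1634 of the mass, i.e. 16.34%.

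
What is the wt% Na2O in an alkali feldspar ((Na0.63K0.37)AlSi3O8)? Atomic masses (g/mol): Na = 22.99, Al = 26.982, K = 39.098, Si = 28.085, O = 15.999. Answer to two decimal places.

7.28 wt%

M((Na0.63K0.37)AlSi3O8) = 268.179 g/mol; M(Na2O) = 61.979 g/mol.
Moles Na2O per formula unit = 0.63 Na ÷ 2 = 0.3150.
Na2O fraction = (0.3150 × 61.979) / 268.179 = 19.523/268.179 = 0.0728.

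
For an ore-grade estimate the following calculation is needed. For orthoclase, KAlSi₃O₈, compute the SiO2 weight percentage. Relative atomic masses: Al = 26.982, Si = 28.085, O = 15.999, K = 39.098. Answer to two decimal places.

Molar mass of KAlSi₃O₈ = 1*39.098 + 1*26.982 + 3*28.085 + 8*15.999 = 278.327 g/mol.
Each formula unit contains 3 Si, equivalent to 3/1 = 3.0000 mol SiO2.
M(SiO2) = 1×28.085 + 2×15.999 = 60.083 g/mol.
Mass of SiO2 per formula unit = 3.0000 × 60.083 = 180.249 g.
SiO2 wt% = 180.249 / 278.327 × 100 = 64.76%.

64.76 wt%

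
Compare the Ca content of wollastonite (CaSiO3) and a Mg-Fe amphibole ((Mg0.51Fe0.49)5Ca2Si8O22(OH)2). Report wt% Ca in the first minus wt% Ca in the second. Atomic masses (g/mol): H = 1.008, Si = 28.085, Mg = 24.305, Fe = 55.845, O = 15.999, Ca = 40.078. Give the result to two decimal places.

25.49 percentage points

M(CaSiO3) = 116.160 g/mol, so wt% Ca = 40.078/116.160 × 100 = 34.50%.
M((Mg0.51Fe0.49)5Ca2Si8O22(OH)2) = 889.626 g/mol, so wt% Ca = 80.156/889.626 × 100 = 9.01%.
34.50 − 9.01 = 25.49 pp.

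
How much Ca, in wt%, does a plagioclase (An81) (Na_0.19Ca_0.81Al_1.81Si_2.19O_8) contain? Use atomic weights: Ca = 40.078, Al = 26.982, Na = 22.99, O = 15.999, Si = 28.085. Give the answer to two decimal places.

11.80 wt%

M(Na_0.19Ca_0.81Al_1.81Si_2.19O_8) = 275.167 g/mol.
Ca contributes 0.81 × 40.078 = 32.463 g per mole.
32.463/275.167 = 0.1180 → 11.80%.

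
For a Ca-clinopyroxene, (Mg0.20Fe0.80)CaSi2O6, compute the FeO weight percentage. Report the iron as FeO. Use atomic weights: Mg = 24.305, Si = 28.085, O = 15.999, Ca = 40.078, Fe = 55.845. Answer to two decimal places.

Formula mass = 241.779 g/mol.
0.80 Fe → 0.8000 mol FeO per formula unit; M(FeO) = 71.844, so FeO mass = 57.475 g.
57.475/241.779 × 100 = 23.77 wt%.

23.77 wt%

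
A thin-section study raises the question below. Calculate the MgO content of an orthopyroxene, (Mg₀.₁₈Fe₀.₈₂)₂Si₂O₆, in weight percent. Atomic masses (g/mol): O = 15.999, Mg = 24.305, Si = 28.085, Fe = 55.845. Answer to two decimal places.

M((Mg₀.₁₈Fe₀.₈₂)₂Si₂O₆) = 252.500 g/mol; M(MgO) = 40.304 g/mol.
Moles MgO per formula unit = 0.36 Mg ÷ 1 = 0.3600.
MgO fraction = (0.3600 × 40.304) / 252.500 = 14.509/252.500 = 0.0575.

5.75 wt%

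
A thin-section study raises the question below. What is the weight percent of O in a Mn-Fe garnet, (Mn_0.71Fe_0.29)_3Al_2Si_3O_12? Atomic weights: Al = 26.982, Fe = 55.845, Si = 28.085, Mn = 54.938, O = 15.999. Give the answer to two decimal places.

38.72 weight percent

Molar mass of (Mn_0.71Fe_0.29)_3Al_2Si_3O_12: 2.13×54.938 + 0.87×55.845 + 2×26.982 + 3×28.085 + 12×15.999 = 495.810 g/mol.
Mass of O per formula unit: 12 × 15.999 = 191.988 g.
Weight fraction O = 191.988 / 495.810 = 0.3872.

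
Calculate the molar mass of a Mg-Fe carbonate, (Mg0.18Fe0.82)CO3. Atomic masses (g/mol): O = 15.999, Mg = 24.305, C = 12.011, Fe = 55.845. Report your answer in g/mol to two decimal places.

M = 0.18*24.305 + 0.82*55.845 + 1*12.011 + 3*15.999

110.18 g/mol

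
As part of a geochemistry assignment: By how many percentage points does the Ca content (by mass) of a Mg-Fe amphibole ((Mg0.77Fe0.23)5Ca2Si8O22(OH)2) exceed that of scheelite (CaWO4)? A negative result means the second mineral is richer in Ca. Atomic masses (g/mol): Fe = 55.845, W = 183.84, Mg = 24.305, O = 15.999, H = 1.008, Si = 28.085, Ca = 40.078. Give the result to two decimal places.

M((Mg0.77Fe0.23)5Ca2Si8O22(OH)2) = 848.624 g/mol, so wt% Ca = 80.156/848.624 × 100 = 9.45%.
M(CaWO4) = 287.914 g/mol, so wt% Ca = 40.078/287.914 × 100 = 13.92%.
9.45 − 13.92 = -4.47 pp.

-4.47 percentage points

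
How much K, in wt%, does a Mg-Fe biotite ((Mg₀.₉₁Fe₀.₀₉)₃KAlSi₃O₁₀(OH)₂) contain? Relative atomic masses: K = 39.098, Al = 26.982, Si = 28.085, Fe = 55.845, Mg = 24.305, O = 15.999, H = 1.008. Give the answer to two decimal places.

Molar mass of (Mg₀.₉₁Fe₀.₀₉)₃KAlSi₃O₁₀(OH)₂: 2.73×24.305 + 0.27×55.845 + 1×39.098 + 1×26.982 + 3×28.085 + 12×15.999 + 2×1.008 = 425.770 g/mol.
Mass of K per formula unit: 1 × 39.098 = 39.098 g.
Weight fraction K = 39.098 / 425.770 = 0.0918.

9.18 wt%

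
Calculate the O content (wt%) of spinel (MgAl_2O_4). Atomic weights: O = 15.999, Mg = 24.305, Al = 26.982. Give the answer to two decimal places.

Molar mass of MgAl_2O_4: 1·24.305 + 2·26.982 + 4·15.999 = 142.265 g/mol.
Mass of O per formula unit: 4 × 15.999 = 63.996 g.
Weight fraction O = 63.996 / 142.265 = 0.4498.

44.98 wt%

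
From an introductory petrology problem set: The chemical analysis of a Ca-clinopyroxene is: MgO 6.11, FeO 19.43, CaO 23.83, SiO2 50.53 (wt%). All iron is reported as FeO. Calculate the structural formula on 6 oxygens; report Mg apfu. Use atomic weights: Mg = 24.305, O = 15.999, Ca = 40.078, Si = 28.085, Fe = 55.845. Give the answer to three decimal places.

0.360 Mg apfu

MgO (M=40.304): mol = 0.15160; Mg = 0.15160, O = 0.15160.
FeO (M=71.844): mol = 0.27045; Fe = 0.27045, O = 0.27045.
CaO (M=56.077): mol = 0.42495; Ca = 0.42495, O = 0.42495.
SiO2 (M=60.083): mol = 0.84100; Si = 0.84100, O = 1.68200.
ΣO = 2.52900; factor = 6/ΣO = 2.37248.
Mg apfu = 0.15160 × 2.37248 = 0.360.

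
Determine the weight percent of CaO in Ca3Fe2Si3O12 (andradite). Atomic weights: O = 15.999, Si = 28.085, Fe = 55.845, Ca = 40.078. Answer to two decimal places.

33.11 wt%

M(Ca3Fe2Si3O12) = 508.167 g/mol; M(CaO) = 56.077 g/mol.
Moles CaO per formula unit = 3 Ca ÷ 1 = 3.0000.
CaO fraction = (3.0000 × 56.077) / 508.167 = 168.231/508.167 = 0.3311.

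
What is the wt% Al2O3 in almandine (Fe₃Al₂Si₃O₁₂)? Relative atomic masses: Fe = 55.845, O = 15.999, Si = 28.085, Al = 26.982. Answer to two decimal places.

M(Fe₃Al₂Si₃O₁₂) = 497.742 g/mol; M(Al2O3) = 101.961 g/mol.
Moles Al2O3 per formula unit = 2 Al ÷ 2 = 1.0000.
Al2O3 fraction = (1.0000 × 101.961) / 497.742 = 101.961/497.742 = 0.2048.

20.48 wt%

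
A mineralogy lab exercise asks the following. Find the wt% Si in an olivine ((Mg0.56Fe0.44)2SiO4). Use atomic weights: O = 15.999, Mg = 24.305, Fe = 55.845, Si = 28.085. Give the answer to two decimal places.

Formula mass = 1.12×24.305 + 0.88×55.845 + 1×28.085 + 4×15.999 = 168.446 g/mol, of which 28.085 g is Si.
So Si makes up 28.085/168.446 = 0.1667 of the mass, i.e. 16.67%.

16.67 weight percent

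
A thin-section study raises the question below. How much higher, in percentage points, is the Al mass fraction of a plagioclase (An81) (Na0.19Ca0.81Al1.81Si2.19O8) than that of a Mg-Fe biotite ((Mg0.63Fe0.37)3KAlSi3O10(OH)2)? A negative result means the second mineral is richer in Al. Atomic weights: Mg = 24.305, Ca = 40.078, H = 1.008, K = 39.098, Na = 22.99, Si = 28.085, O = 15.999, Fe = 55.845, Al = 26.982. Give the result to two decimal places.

Al in Na0.19Ca0.81Al1.81Si2.19O8: molar mass 275.167 g/mol; 1.81×26.982 = 48.837 g → 17.75 wt%.
Al in (Mg0.63Fe0.37)3KAlSi3O10(OH)2: molar mass 452.263 g/mol; 1×26.982 = 26.982 g → 5.97 wt%.
Difference = 17.75 − 5.97 = 11.78 percentage points.

11.78 percentage points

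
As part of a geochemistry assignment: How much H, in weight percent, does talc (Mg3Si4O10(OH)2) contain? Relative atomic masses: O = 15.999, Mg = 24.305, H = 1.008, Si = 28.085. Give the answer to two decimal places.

M(Mg3Si4O10(OH)2) = 379.259 g/mol.
H contributes 2 × 1.008 = 2.016 g per mole.
2.016/379.259 = 0.0053 → 0.53%.

0.53 weight percent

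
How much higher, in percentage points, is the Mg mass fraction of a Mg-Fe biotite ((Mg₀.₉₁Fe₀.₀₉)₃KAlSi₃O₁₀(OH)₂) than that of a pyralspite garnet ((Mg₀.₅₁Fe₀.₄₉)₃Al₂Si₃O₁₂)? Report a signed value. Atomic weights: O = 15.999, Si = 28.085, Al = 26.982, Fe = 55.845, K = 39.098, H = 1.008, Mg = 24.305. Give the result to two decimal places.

7.31 percentage points

M((Mg₀.₉₁Fe₀.₀₉)₃KAlSi₃O₁₀(OH)₂) = 425.770 g/mol, so wt% Mg = 66.353/425.770 × 100 = 15.58%.
M((Mg₀.₅₁Fe₀.₄₉)₃Al₂Si₃O₁₂) = 449.486 g/mol, so wt% Mg = 37.187/449.486 × 100 = 8.27%.
15.58 − 8.27 = 7.31 pp.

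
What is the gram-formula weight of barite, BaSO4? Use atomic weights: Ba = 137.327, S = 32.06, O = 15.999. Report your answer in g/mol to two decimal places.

M = 1*137.327 + 1*32.06 + 4*15.999

233.38 g/mol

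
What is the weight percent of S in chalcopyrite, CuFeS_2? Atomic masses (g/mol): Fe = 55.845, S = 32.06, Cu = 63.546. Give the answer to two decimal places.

34.94 weight percent

Formula mass = 1*63.546 + 1*55.845 + 2*32.06 = 183.511 g/mol, of which 64.120 g is S.
So S makes up 64.120/183.511 = 0.3494 of the mass, i.e. 34.94%.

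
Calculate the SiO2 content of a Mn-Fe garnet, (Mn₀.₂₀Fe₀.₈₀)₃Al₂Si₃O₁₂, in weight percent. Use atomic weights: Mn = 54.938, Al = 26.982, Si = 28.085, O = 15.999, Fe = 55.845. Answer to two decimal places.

Molar mass of (Mn₀.₂₀Fe₀.₈₀)₃Al₂Si₃O₁₂ = 0.60·54.938 + 2.40·55.845 + 2·26.982 + 3·28.085 + 12·15.999 = 497.198 g/mol.
Each formula unit contains 3 Si, equivalent to 3/1 = 3.0000 mol SiO2.
M(SiO2) = 1×28.085 + 2×15.999 = 60.083 g/mol.
Mass of SiO2 per formula unit = 3.0000 × 60.083 = 180.249 g.
SiO2 wt% = 180.249 / 497.198 × 100 = 36.25%.

36.25 wt%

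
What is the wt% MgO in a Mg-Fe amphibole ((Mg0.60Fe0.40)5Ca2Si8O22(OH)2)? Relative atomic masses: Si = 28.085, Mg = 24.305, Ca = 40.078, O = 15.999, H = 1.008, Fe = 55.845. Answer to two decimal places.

Formula mass = 875.433 g/mol.
3 Mg → 3.0000 mol MgO per formula unit; M(MgO) = 40.304, so MgO mass = 120.912 g.
120.912/875.433 × 100 = 13.81 wt%.

13.81 wt%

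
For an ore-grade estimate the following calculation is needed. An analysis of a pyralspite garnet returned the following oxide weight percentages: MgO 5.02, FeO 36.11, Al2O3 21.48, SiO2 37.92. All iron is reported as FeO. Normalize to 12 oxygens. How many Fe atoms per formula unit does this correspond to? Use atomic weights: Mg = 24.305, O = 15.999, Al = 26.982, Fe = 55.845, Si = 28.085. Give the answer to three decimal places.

2.392 Fe apfu

MgO (M=40.304): mol = 0.12455; Mg = 0.12455, O = 0.12455.
FeO (M=71.844): mol = 0.50262; Fe = 0.50262, O = 0.50262.
Al2O3 (M=101.961): mol = 0.21067; Al = 0.42134, O = 0.63201.
SiO2 (M=60.083): mol = 0.63113; Si = 0.63113, O = 1.26226.
ΣO = 2.52144; factor = 12/ΣO = 4.75919.
Fe apfu = 0.50262 × 4.75919 = 2.392.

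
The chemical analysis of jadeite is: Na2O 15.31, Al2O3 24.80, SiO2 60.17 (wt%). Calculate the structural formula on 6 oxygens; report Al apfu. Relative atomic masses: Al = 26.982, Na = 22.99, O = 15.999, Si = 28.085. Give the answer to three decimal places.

15.31 wt% Na2O ÷ 61.979 g/mol = 0.24702 mol, giving 0.49404 Na and 0.24702 O.
24.80 wt% Al2O3 ÷ 101.961 g/mol = 0.24323 mol, giving 0.48646 Al and 0.72969 O.
60.17 wt% SiO2 ÷ 60.083 g/mol = 1.00145 mol, giving 1.00145 Si and 2.00290 O.
Oxygen sums to 2.97961; scaling by 6/2.97961 = 2.01369 puts the formula on 6 O.
Al: 0.48646 × 2.01369 = 0.980 atoms per formula unit.

0.980 Al apfu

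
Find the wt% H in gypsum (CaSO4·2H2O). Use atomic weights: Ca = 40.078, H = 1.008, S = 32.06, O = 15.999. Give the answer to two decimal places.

2.34 mass %

Molar mass of CaSO4·2H2O: 1×40.078 + 1×32.06 + 6×15.999 + 4×1.008 = 172.164 g/mol.
Mass of H per formula unit: 4 × 1.008 = 4.032 g.
Weight fraction H = 4.032 / 172.164 = 0.0234.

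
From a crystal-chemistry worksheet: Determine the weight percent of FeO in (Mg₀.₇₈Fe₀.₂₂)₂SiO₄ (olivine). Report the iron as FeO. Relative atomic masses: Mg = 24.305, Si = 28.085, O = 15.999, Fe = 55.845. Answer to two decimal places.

Formula mass = 154.569 g/mol.
0.44 Fe → 0.4400 mol FeO per formula unit; M(FeO) = 71.844, so FeO mass = 31.611 g.
31.611/154.569 × 100 = 20.45 wt%.

20.45 wt%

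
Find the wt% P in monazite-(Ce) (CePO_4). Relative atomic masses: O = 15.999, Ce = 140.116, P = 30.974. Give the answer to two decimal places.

Molar mass of CePO_4: 1·140.116 + 1·30.974 + 4·15.999 = 235.086 g/mol.
Mass of P per formula unit: 1 × 30.974 = 30.974 g.
Weight fraction P = 30.974 / 235.086 = 0.1318.

13.18 mass %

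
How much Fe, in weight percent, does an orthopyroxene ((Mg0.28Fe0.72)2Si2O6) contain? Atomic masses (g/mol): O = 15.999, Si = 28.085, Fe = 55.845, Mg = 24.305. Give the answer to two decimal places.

32.66 weight percent

Formula mass = 0.56·24.305 + 1.44·55.845 + 2·28.085 + 6·15.999 = 246.192 g/mol, of which 80.417 g is Fe.
So Fe makes up 80.417/246.192 = 0.3266 of the mass, i.e. 32.66%.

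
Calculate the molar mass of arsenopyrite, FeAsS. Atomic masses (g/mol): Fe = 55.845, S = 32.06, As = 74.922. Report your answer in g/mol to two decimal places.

M = 1(55.845) + 1(74.922) + 1(32.06)

162.83 g/mol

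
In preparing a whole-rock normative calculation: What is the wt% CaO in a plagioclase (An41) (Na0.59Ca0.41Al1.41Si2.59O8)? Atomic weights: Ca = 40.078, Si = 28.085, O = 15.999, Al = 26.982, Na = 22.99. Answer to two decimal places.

8.55 wt%

M(Na0.59Ca0.41Al1.41Si2.59O8) = 268.773 g/mol; M(CaO) = 56.077 g/mol.
Moles CaO per formula unit = 0.41 Ca ÷ 1 = 0.4100.
CaO fraction = (0.4100 × 56.077) / 268.773 = 22.992/268.773 = 0.0855.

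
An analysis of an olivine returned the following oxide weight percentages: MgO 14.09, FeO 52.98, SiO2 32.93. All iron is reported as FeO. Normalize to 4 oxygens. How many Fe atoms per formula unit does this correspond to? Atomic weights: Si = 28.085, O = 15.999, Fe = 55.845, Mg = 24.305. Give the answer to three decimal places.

1.351 Fe apfu

MgO: 14.09/40.304 = 0.34959 mol → 0.34959 mol Mg, 0.34959 mol O.
FeO: 52.98/71.844 = 0.73743 mol → 0.73743 mol Fe, 0.73743 mol O.
SiO2: 32.93/60.083 = 0.54808 mol → 0.54808 mol Si, 1.09616 mol O.
Total oxygen = 2.18318 mol. Normalization factor = 4/2.18318 = 1.83219.
Fe per 4 O = 0.73743 × 1.83219 = 1.351.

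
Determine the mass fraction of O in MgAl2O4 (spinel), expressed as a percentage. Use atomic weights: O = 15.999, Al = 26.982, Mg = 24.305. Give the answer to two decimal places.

Molar mass of MgAl2O4: 1×24.305 + 2×26.982 + 4×15.999 = 142.265 g/mol.
Mass of O per formula unit: 4 × 15.999 = 63.996 g.
Weight fraction O = 63.996 / 142.265 = 0.4498.

44.98 weight percent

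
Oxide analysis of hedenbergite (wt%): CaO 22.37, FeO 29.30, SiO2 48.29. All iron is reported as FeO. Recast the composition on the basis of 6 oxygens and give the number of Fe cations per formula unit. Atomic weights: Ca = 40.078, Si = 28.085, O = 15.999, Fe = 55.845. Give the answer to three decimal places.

1.014 Fe apfu

CaO: 22.37/56.077 = 0.39892 mol → 0.39892 mol Ca, 0.39892 mol O.
FeO: 29.30/71.844 = 0.40783 mol → 0.40783 mol Fe, 0.40783 mol O.
SiO2: 48.29/60.083 = 0.80372 mol → 0.80372 mol Si, 1.60744 mol O.
Total oxygen = 2.41419 mol. Normalization factor = 6/2.41419 = 2.48531.
Fe per 6 O = 0.40783 × 2.48531 = 1.014.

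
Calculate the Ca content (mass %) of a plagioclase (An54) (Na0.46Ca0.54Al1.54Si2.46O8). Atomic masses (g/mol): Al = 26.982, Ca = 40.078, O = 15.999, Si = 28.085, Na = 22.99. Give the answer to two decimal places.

Molar mass of Na0.46Ca0.54Al1.54Si2.46O8: 0.46×22.99 + 0.54×40.078 + 1.54×26.982 + 2.46×28.085 + 8×15.999 = 270.851 g/mol.
Mass of Ca per formula unit: 0.54 × 40.078 = 21.642 g.
Weight fraction Ca = 21.642 / 270.851 = 0.0799.

7.99 mass %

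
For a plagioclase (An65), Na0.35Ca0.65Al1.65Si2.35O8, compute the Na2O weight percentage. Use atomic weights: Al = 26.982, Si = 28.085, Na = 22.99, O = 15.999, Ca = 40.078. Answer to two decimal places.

Formula mass = 272.609 g/mol.
0.35 Na → 0.1750 mol Na2O per formula unit; M(Na2O) = 61.979, so Na2O mass = 10.846 g.
10.846/272.609 × 100 = 3.98 wt%.

3.98 wt%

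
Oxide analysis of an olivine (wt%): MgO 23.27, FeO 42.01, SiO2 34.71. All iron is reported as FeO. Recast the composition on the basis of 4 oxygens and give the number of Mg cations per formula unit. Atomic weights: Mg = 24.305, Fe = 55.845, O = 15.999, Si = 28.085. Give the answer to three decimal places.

0.997 Mg apfu

MgO (M=40.304): mol = 0.57736; Mg = 0.57736, O = 0.57736.
FeO (M=71.844): mol = 0.58474; Fe = 0.58474, O = 0.58474.
SiO2 (M=60.083): mol = 0.57770; Si = 0.57770, O = 1.15540.
ΣO = 2.31750; factor = 4/ΣO = 1.72600.
Mg apfu = 0.57736 × 1.72600 = 0.997.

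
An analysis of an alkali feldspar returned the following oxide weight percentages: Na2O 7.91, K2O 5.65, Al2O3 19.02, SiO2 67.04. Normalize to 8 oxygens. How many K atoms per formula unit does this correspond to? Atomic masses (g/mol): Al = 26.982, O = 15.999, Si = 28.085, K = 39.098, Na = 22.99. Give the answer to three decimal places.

7.91 wt% Na2O ÷ 61.979 g/mol = 0.12762 mol, giving 0.25524 Na and 0.12762 O.
5.65 wt% K2O ÷ 94.195 g/mol = 0.05998 mol, giving 0.11996 K and 0.05998 O.
19.02 wt% Al2O3 ÷ 101.961 g/mol = 0.18654 mol, giving 0.37308 Al and 0.55962 O.
67.04 wt% SiO2 ÷ 60.083 g/mol = 1.11579 mol, giving 1.11579 Si and 2.23158 O.
Oxygen sums to 2.97880; scaling by 8/2.97880 = 2.68565 puts the formula on 8 O.
K: 0.11996 × 2.68565 = 0.322 atoms per formula unit.

0.322 K apfu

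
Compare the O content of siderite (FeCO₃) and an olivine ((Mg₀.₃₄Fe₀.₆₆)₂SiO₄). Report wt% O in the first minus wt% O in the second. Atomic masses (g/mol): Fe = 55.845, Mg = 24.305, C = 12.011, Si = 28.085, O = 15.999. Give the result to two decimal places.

O in FeCO₃: molar mass 115.853 g/mol; 3×15.999 = 47.997 g → 41.43 wt%.
O in (Mg₀.₃₄Fe₀.₆₆)₂SiO₄: molar mass 182.324 g/mol; 4×15.999 = 63.996 g → 35.10 wt%.
Difference = 41.43 − 35.10 = 6.33 percentage points.

6.33 percentage points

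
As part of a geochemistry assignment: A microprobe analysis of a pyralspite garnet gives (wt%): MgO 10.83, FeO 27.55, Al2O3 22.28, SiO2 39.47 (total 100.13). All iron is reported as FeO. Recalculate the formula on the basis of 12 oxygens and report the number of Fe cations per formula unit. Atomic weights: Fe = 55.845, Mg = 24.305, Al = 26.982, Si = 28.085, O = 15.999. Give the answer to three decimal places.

10.83 wt% MgO ÷ 40.304 g/mol = 0.26871 mol, giving 0.26871 Mg and 0.26871 O.
27.55 wt% FeO ÷ 71.844 g/mol = 0.38347 mol, giving 0.38347 Fe and 0.38347 O.
22.28 wt% Al2O3 ÷ 101.961 g/mol = 0.21851 mol, giving 0.43702 Al and 0.65553 O.
39.47 wt% SiO2 ÷ 60.083 g/mol = 0.65692 mol, giving 0.65692 Si and 1.31384 O.
Oxygen sums to 2.62155; scaling by 12/2.62155 = 4.57744 puts the formula on 12 O.
Fe: 0.38347 × 4.57744 = 1.755 atoms per formula unit.

1.755 Fe apfu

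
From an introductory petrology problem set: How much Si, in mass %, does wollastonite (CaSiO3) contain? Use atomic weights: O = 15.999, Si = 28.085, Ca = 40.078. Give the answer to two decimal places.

M(CaSiO3) = 116.160 g/mol.
Si contributes 1 × 28.085 = 28.085 g per mole.
28.085/116.160 = 0.2418 → 24.18%.

24.18 mass %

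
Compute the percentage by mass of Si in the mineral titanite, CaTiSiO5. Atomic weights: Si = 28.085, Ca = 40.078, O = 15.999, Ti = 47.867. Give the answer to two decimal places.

14.33 mass %

Formula mass = 1×40.078 + 1×47.867 + 1×28.085 + 5×15.999 = 196.025 g/mol, of which 28.085 g is Si.
So Si makes up 28.085/196.025 = 0.1433 of the mass, i.e. 14.33%.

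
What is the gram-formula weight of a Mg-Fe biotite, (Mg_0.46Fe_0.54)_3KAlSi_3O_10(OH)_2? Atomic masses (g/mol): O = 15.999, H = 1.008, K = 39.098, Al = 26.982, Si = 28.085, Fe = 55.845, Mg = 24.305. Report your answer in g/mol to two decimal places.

The formula mass is the sum 1.38*24.305 + 1.62*55.845 + 1*39.098 + 1*26.982 + 3*28.085 + 12*15.999 + 2*1.008.

468.35 g/mol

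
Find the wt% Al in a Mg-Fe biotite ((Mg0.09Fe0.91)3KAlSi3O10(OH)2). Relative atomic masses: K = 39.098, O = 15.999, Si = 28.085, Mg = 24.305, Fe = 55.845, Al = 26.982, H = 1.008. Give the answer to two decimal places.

Molar mass of (Mg0.09Fe0.91)3KAlSi3O10(OH)2: 0.27×24.305 + 2.73×55.845 + 1×39.098 + 1×26.982 + 3×28.085 + 12×15.999 + 2×1.008 = 503.358 g/mol.
Mass of Al per formula unit: 1 × 26.982 = 26.982 g.
Weight fraction Al = 26.982 / 503.358 = 0.0536.

5.36 weight percent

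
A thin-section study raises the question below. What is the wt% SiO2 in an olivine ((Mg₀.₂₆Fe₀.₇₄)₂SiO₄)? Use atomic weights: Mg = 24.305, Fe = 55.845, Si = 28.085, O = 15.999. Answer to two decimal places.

32.07 wt%

Molar mass of (Mg₀.₂₆Fe₀.₇₄)₂SiO₄ = 0.52*24.305 + 1.48*55.845 + 1*28.085 + 4*15.999 = 187.370 g/mol.
Each formula unit contains 1 Si, equivalent to 1/1 = 1.0000 mol SiO2.
M(SiO2) = 1×28.085 + 2×15.999 = 60.083 g/mol.
Mass of SiO2 per formula unit = 1.0000 × 60.083 = 60.083 g.
SiO2 wt% = 60.083 / 187.370 × 100 = 32.07%.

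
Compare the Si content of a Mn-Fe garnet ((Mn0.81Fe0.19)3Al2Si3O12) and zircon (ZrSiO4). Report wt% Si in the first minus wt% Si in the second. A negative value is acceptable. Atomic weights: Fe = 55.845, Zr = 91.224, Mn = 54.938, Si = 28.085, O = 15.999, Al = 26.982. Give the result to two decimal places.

1.68 percentage points

First mineral: 84.255 g Si in 495.538 g formula = 17.00 wt% Si.
Second mineral: 28.085 g Si in 183.305 g formula = 15.32 wt% Si.
17.00% − 15.32% gives a difference of 1.68 percentage points.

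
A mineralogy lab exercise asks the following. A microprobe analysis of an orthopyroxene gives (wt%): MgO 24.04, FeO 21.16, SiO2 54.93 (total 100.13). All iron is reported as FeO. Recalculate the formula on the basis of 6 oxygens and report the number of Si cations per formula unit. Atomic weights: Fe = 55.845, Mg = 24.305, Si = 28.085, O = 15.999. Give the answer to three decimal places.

2.017 Si apfu

24.04 wt% MgO ÷ 40.304 g/mol = 0.59647 mol, giving 0.59647 Mg and 0.59647 O.
21.16 wt% FeO ÷ 71.844 g/mol = 0.29453 mol, giving 0.29453 Fe and 0.29453 O.
54.93 wt% SiO2 ÷ 60.083 g/mol = 0.91424 mol, giving 0.91424 Si and 1.82848 O.
Oxygen sums to 2.71948; scaling by 6/2.71948 = 2.20630 puts the formula on 6 O.
Si: 0.91424 × 2.20630 = 2.017 atoms per formula unit.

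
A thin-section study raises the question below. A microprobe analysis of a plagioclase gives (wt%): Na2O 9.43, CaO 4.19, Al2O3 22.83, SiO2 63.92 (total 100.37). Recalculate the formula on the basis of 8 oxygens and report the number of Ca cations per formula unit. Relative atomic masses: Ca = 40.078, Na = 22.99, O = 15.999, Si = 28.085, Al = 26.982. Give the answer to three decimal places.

Na2O: 9.43/61.979 = 0.15215 mol → 0.30430 mol Na, 0.15215 mol O.
CaO: 4.19/56.077 = 0.07472 mol → 0.07472 mol Ca, 0.07472 mol O.
Al2O3: 22.83/101.961 = 0.22391 mol → 0.44782 mol Al, 0.67173 mol O.
SiO2: 63.92/60.083 = 1.06386 mol → 1.06386 mol Si, 2.12772 mol O.
Total oxygen = 3.02632 mol. Normalization factor = 8/3.02632 = 2.64347.
Ca per 8 O = 0.07472 × 2.64347 = 0.198.

0.198 Ca apfu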